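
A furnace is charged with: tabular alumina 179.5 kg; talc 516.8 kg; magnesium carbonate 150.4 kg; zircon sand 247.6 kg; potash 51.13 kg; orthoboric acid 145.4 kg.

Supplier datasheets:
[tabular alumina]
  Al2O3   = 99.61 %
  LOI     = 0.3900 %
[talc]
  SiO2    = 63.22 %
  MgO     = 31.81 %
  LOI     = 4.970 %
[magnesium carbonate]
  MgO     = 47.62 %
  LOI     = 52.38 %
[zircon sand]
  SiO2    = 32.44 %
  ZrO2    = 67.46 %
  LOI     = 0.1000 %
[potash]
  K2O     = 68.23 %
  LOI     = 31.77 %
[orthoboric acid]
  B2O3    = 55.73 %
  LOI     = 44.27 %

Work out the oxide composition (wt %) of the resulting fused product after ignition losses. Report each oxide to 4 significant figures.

Working values appear, rounded to 4 significant figures, on the page; the working math holds exact precision from first step to last. Every reported result is rounded once only; derived quantities, which include totals, the six compositions, net glass mass, LOI, the yield, are computed in exact precision, exactly as shown in the problem or the answer, from the weighed amounts per 1105 kg of glass.
What the batch supplies per oxide:
  B2O3: 145.4·0.5573 = 81.03 kg
  SiO2: 516.8·0.6322 + 247.6·0.3244 = 407.0 kg
  MgO: 516.8·0.3181 + 150.4·0.4762 = 236.0 kg
  Al2O3: 179.5·0.9961 = 178.8 kg
  K2O: 51.13·0.6823 = 34.89 kg
  ZrO2: 247.6·0.6746 = 167.0 kg
LOI: 179.5·0.003900 + 516.8·0.04970 + 150.4·0.5238 + 247.6·0.001000 + 51.13·0.3177 + 145.4·0.4427 = 186.0 kg
The glass mass, total less LOI, = 1291 − 186.0 = 1105 kg (matching Σ of the oxides)
wt % = oxide mass / glass mass × 100

Glass mass = 1105 kg (batch 1291 − LOI 186.0).
Composition: B2O3 7.334%, SiO2 36.84%, MgO 21.36%, Al2O3 16.18%, K2O 3.158%, ZrO2 15.12%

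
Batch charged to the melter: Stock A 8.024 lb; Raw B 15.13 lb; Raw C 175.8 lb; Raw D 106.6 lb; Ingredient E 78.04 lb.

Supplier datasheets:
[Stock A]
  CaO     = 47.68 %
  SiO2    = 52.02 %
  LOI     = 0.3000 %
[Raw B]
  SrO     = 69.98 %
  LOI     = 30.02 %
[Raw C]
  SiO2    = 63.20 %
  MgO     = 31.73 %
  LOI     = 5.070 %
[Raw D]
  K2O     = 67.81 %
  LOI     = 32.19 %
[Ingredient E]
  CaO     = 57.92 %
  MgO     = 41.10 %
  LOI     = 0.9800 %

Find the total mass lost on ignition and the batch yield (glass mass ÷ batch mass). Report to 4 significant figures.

Working values are displayed (rounded to four significant digits) between the steps; every computation runs at full float precision at all times — every reported result receives exactly one rounding; all derived quantities are re-derived at full precision (totals, glass mass, the yield, five oxide percentages, LOI) starting from the weights per 335.0 lb of glass, as they appear in the problem or answer text.
LOI of each material in turn:
  Stock A: 8.024 × 0.003000 = 0.02407 lb
  Raw B: 15.13 × 0.3002 = 4.542 lb
  Raw C: 175.8 × 0.05070 = 8.913 lb
  Raw D: 106.6 × 0.3219 = 34.31 lb
  Ingredient E: 78.04 × 0.009800 = 0.7648 lb
Total LOI = 48.56 lb
Glass = batch − LOI = 383.6 − 48.56 = 335.0 lb

LOI loss = 48.56 lb; glass = 335.0 lb; yield = 87.34%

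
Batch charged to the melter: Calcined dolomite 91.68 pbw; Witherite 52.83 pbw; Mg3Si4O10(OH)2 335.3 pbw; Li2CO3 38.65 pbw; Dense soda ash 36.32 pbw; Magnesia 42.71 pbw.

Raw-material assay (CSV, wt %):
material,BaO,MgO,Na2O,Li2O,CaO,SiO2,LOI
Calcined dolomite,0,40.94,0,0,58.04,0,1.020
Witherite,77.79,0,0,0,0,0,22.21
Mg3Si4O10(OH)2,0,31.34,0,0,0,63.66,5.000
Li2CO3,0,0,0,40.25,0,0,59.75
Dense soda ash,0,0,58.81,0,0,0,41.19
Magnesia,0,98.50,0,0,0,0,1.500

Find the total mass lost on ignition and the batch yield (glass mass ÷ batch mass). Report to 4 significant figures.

Mid-chain values are displayed rounded to four significant digits as written — the working math maintains full float precision end to end — every reported value takes a single rounding; the derived quantities, which include glass mass, yield, the totals, LOI, six oxide percentages, are recomputed in exact precision, as they appear in problem or answer, from the weighed amounts at 529.4 pbw of glass.
Material-by-material LOI:
  Calcined dolomite: 91.68 × 0.01020 = 0.9351 pbw
  Witherite: 52.83 × 0.2221 = 11.73 pbw
  Mg3Si4O10(OH)2: 335.3 × 0.05000 = 16.77 pbw
  Li2CO3: 38.65 × 0.5975 = 23.09 pbw
  Dense soda ash: 36.32 × 0.4119 = 14.96 pbw
  Magnesia: 42.71 × 0.01500 = 0.6406 pbw
Total LOI = 68.13 pbw
Glass = batch − LOI = 597.5 − 68.13 = 529.4 pbw

LOI loss = 68.13 pbw; glass = 529.4 pbw; yield = 88.60%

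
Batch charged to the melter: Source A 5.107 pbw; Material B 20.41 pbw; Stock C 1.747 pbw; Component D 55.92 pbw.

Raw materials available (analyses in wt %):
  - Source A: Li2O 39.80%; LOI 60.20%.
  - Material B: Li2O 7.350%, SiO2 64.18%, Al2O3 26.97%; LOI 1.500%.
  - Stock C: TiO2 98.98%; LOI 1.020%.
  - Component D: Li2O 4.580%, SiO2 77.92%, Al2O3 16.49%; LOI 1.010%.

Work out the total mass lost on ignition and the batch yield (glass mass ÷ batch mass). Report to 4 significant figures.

LOI loss = 3.963 pbw; glass = 79.22 pbw; yield = 95.24%

The intermediate values are printed, rounded to 4 significant digits, within the worked lines. All arithmetic maintains full precision throughout; every reported figure is rounded once only — the derived quantities, which include ignition loss, net glass mass, the four compositions, the yield, totals, are re-derived in full float precision, as written in the question or the answer, from the weighed amounts at 79.22 pbw of glass.
LOI of each material in turn:
  Source A: 5.107 × 0.6020 = 3.074 pbw
  Material B: 20.41 × 0.01500 = 0.3061 pbw
  Stock C: 1.747 × 0.01020 = 0.01782 pbw
  Component D: 55.92 × 0.01010 = 0.5648 pbw
Total LOI = 3.963 pbw
Glass = batch − LOI = 83.18 − 3.963 = 79.22 pbw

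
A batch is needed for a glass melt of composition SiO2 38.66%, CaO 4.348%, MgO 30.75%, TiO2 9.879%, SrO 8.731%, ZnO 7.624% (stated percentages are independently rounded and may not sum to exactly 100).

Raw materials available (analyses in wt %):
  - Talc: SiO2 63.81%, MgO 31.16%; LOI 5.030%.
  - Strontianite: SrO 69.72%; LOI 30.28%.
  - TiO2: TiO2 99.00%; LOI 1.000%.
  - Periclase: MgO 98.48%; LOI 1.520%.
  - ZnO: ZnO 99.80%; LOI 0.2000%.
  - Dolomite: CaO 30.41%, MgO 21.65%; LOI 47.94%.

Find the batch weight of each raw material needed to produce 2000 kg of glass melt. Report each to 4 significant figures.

Working values appear, with 4-significant-figure rounding, alongside each step; every computation maintains exact precision in every operation; exactly one rounding is applied to each reported number; the derived quantities, including totals, net glass mass, the six compositions, yield, ignition loss, are carried from the batch weights on 2000 kg of glass at full precision, precisely as stated by problem or answer.
Oxide mass targets, per 2000 kg glass melt:
  SiO2: 38.66% × 2000 = 773.2 kg
  CaO: 4.348% × 2000 = 86.96 kg
  MgO: 30.75% × 2000 = 615.0 kg
  TiO2: 9.879% × 2000 = 197.6 kg
  SrO: 8.731% × 2000 = 174.6 kg
  ZnO: 7.624% × 2000 = 152.5 kg
Checking each oxide sum applying the batch weights above, relative to the basis at hand (sums match the target masses up to rounding of the answer):
  SiO2: 1212·0.6381 = 773.4 kg (target 773.2 kg)
  CaO: 286.0·0.3041 = 86.97 kg (target 86.96 kg)
  MgO: 1212·0.3116 + 178.2·0.9848 + 286.0·0.2165 = 615.1 kg (target 615.0 kg)
  TiO2: 199.6·0.9900 = 197.6 kg (target 197.6 kg)
  SrO: 250.5·0.6972 = 174.6 kg (target 174.6 kg)
  ZnO: 152.8·0.9980 = 152.5 kg (target 152.5 kg)
Auditing the glass mass value: net batch after ignition = 2000 kg (the targets, summed, come to 2000 kg; basis as stated: 2000 kg — differing by rounding only).
Whole-batch sum: Σ batch = 2279 kg; LOI loss = Σ batch·LOI = 278.9 kg; glass ÷ batch gives a yield of 87.76%.

Batch per 2000 kg glass melt:
  Talc: 1212 kg
  Strontianite: 250.5 kg
  TiO2: 199.6 kg
  Periclase: 178.2 kg
  ZnO: 152.8 kg
  Dolomite: 286.0 kg
Total batch = 2279 kg; LOI loss = 278.9 kg; yield = 87.76%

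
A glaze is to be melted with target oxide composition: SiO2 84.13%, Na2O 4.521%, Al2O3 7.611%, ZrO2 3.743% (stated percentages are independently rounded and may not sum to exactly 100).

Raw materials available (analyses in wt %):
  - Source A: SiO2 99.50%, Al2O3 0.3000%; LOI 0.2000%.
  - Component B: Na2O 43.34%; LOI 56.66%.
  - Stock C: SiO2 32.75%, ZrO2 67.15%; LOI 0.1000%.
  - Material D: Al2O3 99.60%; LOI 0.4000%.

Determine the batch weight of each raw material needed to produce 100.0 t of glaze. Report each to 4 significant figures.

The intermediate values are shown rounded to four significant figures in the working. All arithmetic keeps exact precision through the solve — each reported value receives exactly one rounding — the derived quantities, including net glass mass, LOI, the four compositions, totals, the yield, are re-derived from the weighed amounts for 100.0 t of glass in full precision, as set out in problem or answer.
The oxide mass targets at 100.0 t glaze:
  SiO2: 84.13% × 100.0 = 84.13 t
  Na2O: 4.521% × 100.0 = 4.521 t
  Al2O3: 7.611% × 100.0 = 7.611 t
  ZrO2: 3.743% × 100.0 = 3.743 t
Checking each oxide sum given the weights on record, versus the basis set out (summed amounts equal target values once rounding is allowed for):
  SiO2: 82.72·0.9950 + 5.574·0.3275 = 84.13 t (target 84.13 t)
  Na2O: 10.43·0.4334 = 4.520 t (target 4.521 t)
  Al2O3: 82.72·0.003000 + 7.392·0.9960 = 7.611 t (target 7.611 t)
  ZrO2: 5.574·0.6715 = 3.743 t (target 3.743 t)
Consistency of the glass mass: net batch after ignition = 100.0 t (the Σ of target masses is 100.0 t; the stated basis being 100.0 t — rounding explains the deltas).
Whole-batch sum: Σ batch = 106.1 t; LOI loss = Σ batch·LOI = 6.110 t; yield, glass over the total, = 94.24%.

Batch per 100.0 t glaze:
  Source A: 82.72 t
  Component B: 10.43 t
  Stock C: 5.574 t
  Material D: 7.392 t
Total batch = 106.1 t; LOI loss = 6.110 t; yield = 94.24%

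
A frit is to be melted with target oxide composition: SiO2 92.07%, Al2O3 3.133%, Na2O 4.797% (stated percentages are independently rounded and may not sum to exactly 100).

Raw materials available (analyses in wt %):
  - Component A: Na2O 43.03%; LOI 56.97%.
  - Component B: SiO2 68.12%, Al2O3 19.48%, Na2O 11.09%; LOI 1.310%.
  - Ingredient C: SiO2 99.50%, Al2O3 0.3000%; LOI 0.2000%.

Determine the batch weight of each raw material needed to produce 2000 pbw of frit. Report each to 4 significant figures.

All arithmetic runs at full precision throughout — working values appear, rounded to 4 significant figures, as written. Every reported result takes exactly one rounding. The derived quantities (the totals, LOI, glass mass, yield, the three compositions) are recomputed using the weight values at 2000 pbw of glass in full precision, precisely as stated by the problem or the answer.
The oxide mass targets at 2000 pbw frit:
  SiO2: 92.07% × 2000 = 1841 pbw
  Al2O3: 3.133% × 2000 = 62.66 pbw
  Na2O: 4.797% × 2000 = 95.94 pbw
A balance pass over the oxides, from the weights as reported, against the basis in use (each sum matches its target mass exact up to rounding of places):
  SiO2: 296.3·0.6812 + 1648·0.9950 = 1842 pbw (target 1841 pbw)
  Al2O3: 296.3·0.1948 + 1648·0.003000 = 62.66 pbw (target 62.66 pbw)
  Na2O: 146.6·0.4303 + 296.3·0.1109 = 95.94 pbw (target 95.94 pbw)
Glass-mass bookkeeping: total charge less LOI = 2000 pbw (per-oxide target masses sum to 2000 pbw; the stated basis being 2000 pbw — rounding explains the deltas).
Adding the batch up: Σ batch = 2091 pbw; loss to ignition Σ batch·LOI = 90.70 pbw; as yield: glass ÷ batch → 95.66%.

Batch per 2000 pbw frit:
  Component A: 146.6 pbw
  Component B: 296.3 pbw
  Ingredient C: 1648 pbw
Total batch = 2091 pbw; LOI loss = 90.70 pbw; yield = 95.66%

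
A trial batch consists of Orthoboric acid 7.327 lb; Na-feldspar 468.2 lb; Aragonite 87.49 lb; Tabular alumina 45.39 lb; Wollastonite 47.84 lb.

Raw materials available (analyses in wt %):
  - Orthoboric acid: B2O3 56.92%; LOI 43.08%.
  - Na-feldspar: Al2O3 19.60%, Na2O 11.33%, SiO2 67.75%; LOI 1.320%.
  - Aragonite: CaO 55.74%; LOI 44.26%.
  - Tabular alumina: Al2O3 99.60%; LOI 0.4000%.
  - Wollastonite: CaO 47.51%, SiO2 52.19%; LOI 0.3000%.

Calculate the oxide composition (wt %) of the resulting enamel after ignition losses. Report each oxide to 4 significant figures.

Intermediates are shown rounded to 4 significant digits at each printed step; all arithmetic carries exact precision throughout. Every reported figure is rounded only once — all derived quantities (yield, ignition loss, glass mass, the five compositions, totals) are computed in full float precision starting from the weights for 607.9 lb of glass exactly as shown in question or answer.
What the batch supplies per oxide:
  Al2O3: 468.2·0.1960 + 45.39·0.9960 = 137.0 lb
  Na2O: 468.2·0.1133 = 53.05 lb
  CaO: 87.49·0.5574 + 47.84·0.4751 = 71.50 lb
  SiO2: 468.2·0.6775 + 47.84·0.5219 = 342.2 lb
  B2O3: 7.327·0.5692 = 4.171 lb
LOI: 7.327·0.4308 + 468.2·0.01320 + 87.49·0.4426 + 45.39·0.004000 + 47.84·0.003000 = 48.38 lb
The glass mass, total less LOI, = 656.2 − 48.38 = 607.9 lb (matching Σ of the oxides)
percent share: oxide ÷ glass, ×100

Glass mass = 607.9 lb (batch 656.2 − LOI 48.38).
Composition: Al2O3 22.53%, Na2O 8.727%, CaO 11.76%, SiO2 56.29%, B2O3 0.6861%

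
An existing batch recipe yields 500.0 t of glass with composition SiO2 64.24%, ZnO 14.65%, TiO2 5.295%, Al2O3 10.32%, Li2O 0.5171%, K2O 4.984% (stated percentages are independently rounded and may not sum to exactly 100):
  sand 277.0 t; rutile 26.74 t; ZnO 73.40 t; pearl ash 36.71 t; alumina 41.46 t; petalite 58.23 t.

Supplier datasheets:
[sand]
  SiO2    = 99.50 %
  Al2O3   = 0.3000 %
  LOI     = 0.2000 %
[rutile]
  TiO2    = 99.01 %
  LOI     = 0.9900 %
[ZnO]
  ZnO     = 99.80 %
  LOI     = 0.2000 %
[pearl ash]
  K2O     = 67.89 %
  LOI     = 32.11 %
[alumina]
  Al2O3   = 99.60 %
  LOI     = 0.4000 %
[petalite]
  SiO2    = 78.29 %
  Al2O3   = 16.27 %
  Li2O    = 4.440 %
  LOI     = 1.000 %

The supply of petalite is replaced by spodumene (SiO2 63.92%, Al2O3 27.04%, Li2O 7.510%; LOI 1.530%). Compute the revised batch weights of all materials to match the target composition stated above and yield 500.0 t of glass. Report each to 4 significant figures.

Values along the way are displayed with 4-significant-digit rounding in the working. Every computation keeps full precision throughout; every reported figure is rounded just once — the derived quantities (net glass mass, six oxide percentages, LOI, totals, the yield) are re-derived at full precision from the batch weights on 500.0 t of glass, exactly as shown in the question or the answer.
Per-oxide target masses for 500.0 t glass:
  SiO2: 64.24% × 500.0 = 321.2 t
  ZnO: 14.65% × 500.0 = 73.25 t
  TiO2: 5.295% × 500.0 = 26.48 t
  Al2O3: 10.32% × 500.0 = 51.60 t
  Li2O: 0.5171% × 500.0 = 2.586 t
  K2O: 4.984% × 500.0 = 24.92 t
Oxide-by-oxide audit with the batch weights as given, at the basis given (target by target, the sums agree exact up to rounding of places):
  SiO2: 300.7·0.9950 + 34.43·0.6392 = 321.2 t (target 321.2 t)
  ZnO: 73.40·0.9980 = 73.25 t (target 73.25 t)
  TiO2: 26.74·0.9901 = 26.48 t (target 26.48 t)
  Al2O3: 300.7·0.003000 + 41.55·0.9960 + 34.43·0.2704 = 51.60 t (target 51.60 t)
  Li2O: 34.43·0.07510 = 2.586 t (target 2.586 t)
  K2O: 36.71·0.6789 = 24.92 t (target 24.92 t)
The glass-mass cross-check: batch Σ − ignition loss = 500.0 t (summing oxide targets gives 500.0 t; against the stated basis, 500.0 t — differing by rounding only).
Batch grand total — Σ batch = 513.5 t; Σ batch·LOI gives LOI loss = 13.49 t; yield = glass ÷ total batch = 97.37%.

Revised batch per 500.0 t glass:
  sand: 300.7 t
  rutile: 26.74 t
  ZnO: 73.40 t
  pearl ash: 36.71 t
  alumina: 41.55 t
  spodumene: 34.43 t
Total batch = 513.5 t; LOI loss = 13.49 t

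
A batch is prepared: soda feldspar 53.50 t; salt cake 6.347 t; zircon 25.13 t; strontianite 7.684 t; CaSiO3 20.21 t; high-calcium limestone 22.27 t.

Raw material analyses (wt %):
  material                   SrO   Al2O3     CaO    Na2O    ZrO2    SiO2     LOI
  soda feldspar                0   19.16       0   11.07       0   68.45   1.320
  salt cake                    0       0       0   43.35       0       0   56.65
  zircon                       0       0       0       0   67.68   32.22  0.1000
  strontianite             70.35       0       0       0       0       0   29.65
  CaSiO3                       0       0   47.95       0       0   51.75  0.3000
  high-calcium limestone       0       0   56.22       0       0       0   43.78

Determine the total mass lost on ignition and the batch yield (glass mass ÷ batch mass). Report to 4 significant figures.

Working values are printed, with 4-significant-digit rounding, in the printout — the working math keeps full precision through every step — a single rounding yields every reported value. The derived quantities (the yield, glass mass, the six compositions, the totals, ignition loss) are carried starting from the weights at 118.7 t of glass in full precision exactly as printed in the problem or the answer.
Per-material ignition loss:
  soda feldspar: 53.50 × 0.01320 = 0.7062 t
  salt cake: 6.347 × 0.5665 = 3.596 t
  zircon: 25.13 × 0.001000 = 0.02513 t
  strontianite: 7.684 × 0.2965 = 2.278 t
  CaSiO3: 20.21 × 0.003000 = 0.06063 t
  high-calcium limestone: 22.27 × 0.4378 = 9.750 t
Total LOI = 16.42 t
Glass = batch − LOI = 135.1 − 16.42 = 118.7 t

LOI loss = 16.42 t; glass = 118.7 t; yield = 87.85%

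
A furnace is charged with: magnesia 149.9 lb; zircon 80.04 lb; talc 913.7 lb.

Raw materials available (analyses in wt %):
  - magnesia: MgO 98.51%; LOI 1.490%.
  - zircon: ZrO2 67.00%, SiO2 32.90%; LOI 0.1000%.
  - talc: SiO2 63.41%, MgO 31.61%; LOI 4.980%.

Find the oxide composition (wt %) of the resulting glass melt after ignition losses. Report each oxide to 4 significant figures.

Glass mass = 1096 lb (batch 1144 − LOI 47.82).
Composition: ZrO2 4.894%, SiO2 55.27%, MgO 39.83%

Exact precision is held from start to finish — intermediates are displayed, rounded to four significant digits, within the worked lines. Every reported figure takes a single rounding — derived quantities (ignition loss, three oxide percentages, the yield, glass mass, the totals) are computed from the weighed amounts for 1096 lb of glass in exact precision, exactly as shown in problem or answer.
Delivered oxide masses:
  ZrO2: 80.04·0.6700 = 53.63 lb
  SiO2: 80.04·0.3290 + 913.7·0.6341 = 605.7 lb
  MgO: 149.9·0.9851 + 913.7·0.3161 = 436.5 lb
LOI: 149.9·0.01490 + 80.04·0.001000 + 913.7·0.04980 = 47.82 lb
Net of LOI, the glass mass = 1144 − 47.82 = 1096 lb (consistent with Σ oxide mass)
wt %: oxide over glass, times 100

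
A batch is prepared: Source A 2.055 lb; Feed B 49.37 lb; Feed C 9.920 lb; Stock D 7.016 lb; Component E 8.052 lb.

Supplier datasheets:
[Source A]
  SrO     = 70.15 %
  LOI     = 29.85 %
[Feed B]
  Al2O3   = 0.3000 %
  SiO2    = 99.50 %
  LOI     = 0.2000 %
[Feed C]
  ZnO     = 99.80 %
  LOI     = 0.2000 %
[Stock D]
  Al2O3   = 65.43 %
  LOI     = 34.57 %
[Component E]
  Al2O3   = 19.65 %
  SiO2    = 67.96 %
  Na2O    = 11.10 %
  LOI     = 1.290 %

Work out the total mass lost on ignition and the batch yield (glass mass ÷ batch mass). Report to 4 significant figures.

In-progress results are printed with 4-significant-digit rounding across the worked steps — each numeric step carries exact precision at all times. A single rounding yields each reported value — all derived quantities are carried at full precision (net glass mass, totals, the yield, the five compositions, LOI) starting from the weights per 73.15 lb of glass, precisely as stated by problem or answer.
Material-by-material LOI:
  Source A: 2.055 × 0.2985 = 0.6134 lb
  Feed B: 49.37 × 0.002000 = 0.09874 lb
  Feed C: 9.920 × 0.002000 = 0.01984 lb
  Stock D: 7.016 × 0.3457 = 2.425 lb
  Component E: 8.052 × 0.01290 = 0.1039 lb
Total LOI = 3.261 lb
Glass = batch − LOI = 76.41 − 3.261 = 73.15 lb

LOI loss = 3.261 lb; glass = 73.15 lb; yield = 95.73%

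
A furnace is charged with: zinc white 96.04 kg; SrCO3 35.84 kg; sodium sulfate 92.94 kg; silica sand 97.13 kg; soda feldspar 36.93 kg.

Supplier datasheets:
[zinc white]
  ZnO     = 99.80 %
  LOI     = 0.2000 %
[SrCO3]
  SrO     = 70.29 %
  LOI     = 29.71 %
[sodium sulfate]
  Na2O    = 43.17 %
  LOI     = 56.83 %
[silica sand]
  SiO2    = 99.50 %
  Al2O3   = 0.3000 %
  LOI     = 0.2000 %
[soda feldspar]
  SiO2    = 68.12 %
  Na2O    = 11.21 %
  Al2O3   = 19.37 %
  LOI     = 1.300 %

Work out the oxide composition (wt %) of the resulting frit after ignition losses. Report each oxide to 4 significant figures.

Values along the way are printed (rounded to 4 significant digits) at each printed step — each numeric step runs at full float precision from first step to last — every reported figure is rounded a single time — all derived quantities are computed starting from the weights on 294.5 kg of glass in full float precision (totals, the five compositions, glass mass, ignition loss, the yield) exactly as printed in the problem or the answer.
Delivered oxide masses:
  SiO2: 97.13·0.9950 + 36.93·0.6812 = 121.8 kg
  ZnO: 96.04·0.9980 = 95.85 kg
  Na2O: 92.94·0.4317 + 36.93·0.1121 = 44.26 kg
  SrO: 35.84·0.7029 = 25.19 kg
  Al2O3: 97.13·0.003000 + 36.93·0.1937 = 7.445 kg
LOI: 96.04·0.002000 + 35.84·0.2971 + 92.94·0.5683 + 97.13·0.002000 + 36.93·0.01300 = 64.33 kg
Net of LOI, the glass mass = 358.9 − 64.33 = 294.5 kg (equal to the oxide-mass sum)
each wt % is 100 × oxide ÷ glass

Glass mass = 294.5 kg (batch 358.9 − LOI 64.33).
Composition: SiO2 41.35%, ZnO 32.54%, Na2O 15.03%, SrO 8.553%, Al2O3 2.528%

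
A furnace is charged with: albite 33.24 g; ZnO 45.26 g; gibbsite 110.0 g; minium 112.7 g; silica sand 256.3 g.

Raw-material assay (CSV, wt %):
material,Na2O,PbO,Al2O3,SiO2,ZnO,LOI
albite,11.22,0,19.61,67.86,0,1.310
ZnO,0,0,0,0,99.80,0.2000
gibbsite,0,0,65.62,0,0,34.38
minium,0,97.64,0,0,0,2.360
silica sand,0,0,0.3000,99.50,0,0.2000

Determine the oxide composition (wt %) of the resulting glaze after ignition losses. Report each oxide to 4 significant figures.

Working values are shown, rounded to four significant digits, between the steps; all internal work holds exact precision through the solve. Every reported figure receives exactly one rounding; the derived quantities, including the five compositions, the yield, net glass mass, ignition loss, totals, are recomputed starting from the weights on 516.0 g of glass at exact precision, as quoted within either problem or answer.
Per-oxide mass from batch:
  Na2O: 33.24·0.1122 = 3.730 g
  PbO: 112.7·0.9764 = 110.0 g
  Al2O3: 33.24·0.1961 + 110.0·0.6562 + 256.3·0.003000 = 79.47 g
  SiO2: 33.24·0.6786 + 256.3·0.9950 = 277.6 g
  ZnO: 45.26·0.9980 = 45.17 g
LOI: 33.24·0.01310 + 45.26·0.002000 + 110.0·0.3438 + 112.7·0.02360 + 256.3·0.002000 = 41.52 g
Glass mass = batch − LOI = 557.5 − 41.52 = 516.0 g (equal to the oxide-mass sum)
wt % = oxide mass / glass mass × 100

Glass mass = 516.0 g (batch 557.5 − LOI 41.52).
Composition: Na2O 0.7228%, PbO 21.33%, Al2O3 15.40%, SiO2 53.80%, ZnO 8.754%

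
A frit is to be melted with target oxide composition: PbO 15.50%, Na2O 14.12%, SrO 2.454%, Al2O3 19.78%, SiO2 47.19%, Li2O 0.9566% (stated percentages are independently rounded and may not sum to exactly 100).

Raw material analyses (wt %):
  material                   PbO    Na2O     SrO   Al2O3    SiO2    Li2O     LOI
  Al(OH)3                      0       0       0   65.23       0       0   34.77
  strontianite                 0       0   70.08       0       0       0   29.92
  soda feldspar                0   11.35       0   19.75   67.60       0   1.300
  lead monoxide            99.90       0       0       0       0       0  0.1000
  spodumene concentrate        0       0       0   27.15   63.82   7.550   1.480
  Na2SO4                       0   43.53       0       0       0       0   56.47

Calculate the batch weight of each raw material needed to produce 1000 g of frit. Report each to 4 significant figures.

Every computation carries exact precision at every stage; intermediates are printed, rounded to four significant figures, in the working; every reported figure is rounded exactly once; all derived quantities, including totals, yield, glass mass, six oxide percentages, ignition loss, are computed starting from the weights for 1000 g of glass in full precision as given in question or answer.
Per-oxide target masses for 1000 g frit:
  PbO: 15.50% × 1000 = 155.0 g
  Na2O: 14.12% × 1000 = 141.2 g
  SrO: 2.454% × 1000 = 24.54 g
  Al2O3: 19.78% × 1000 = 197.8 g
  SiO2: 47.19% × 1000 = 471.9 g
  Li2O: 0.9566% × 1000 = 9.566 g
Balance tally, oxide-wise, per the reported batch figures, against the basis in use (sums match the target masses up to rounding of the answer):
  PbO: 155.2·0.9990 = 155.0 g (target 155.0 g)
  Na2O: 578.5·0.1135 + 173.5·0.4353 = 141.2 g (target 141.2 g)
  SrO: 35.02·0.7008 = 24.54 g (target 24.54 g)
  Al2O3: 75.36·0.6523 + 578.5·0.1975 + 126.7·0.2715 = 197.8 g (target 197.8 g)
  SiO2: 578.5·0.6760 + 126.7·0.6382 = 471.9 g (target 471.9 g)
  Li2O: 126.7·0.07550 = 9.566 g (target 9.566 g)
Consistency of the glass mass: net batch after ignition = 1000 g (oxide target masses add up to 1000 g; against the stated basis, 1000 g — deltas are rounding alone).
Total batch = Σ batch = 1144 g; ignition loss, Σ(batch × LOI) = 144.2 g; the yield ratio, glass ÷ batch: 87.40%.

Batch per 1000 g frit:
  Al(OH)3: 75.36 g
  strontianite: 35.02 g
  soda feldspar: 578.5 g
  lead monoxide: 155.2 g
  spodumene concentrate: 126.7 g
  Na2SO4: 173.5 g
Total batch = 1144 g; LOI loss = 144.2 g; yield = 87.40%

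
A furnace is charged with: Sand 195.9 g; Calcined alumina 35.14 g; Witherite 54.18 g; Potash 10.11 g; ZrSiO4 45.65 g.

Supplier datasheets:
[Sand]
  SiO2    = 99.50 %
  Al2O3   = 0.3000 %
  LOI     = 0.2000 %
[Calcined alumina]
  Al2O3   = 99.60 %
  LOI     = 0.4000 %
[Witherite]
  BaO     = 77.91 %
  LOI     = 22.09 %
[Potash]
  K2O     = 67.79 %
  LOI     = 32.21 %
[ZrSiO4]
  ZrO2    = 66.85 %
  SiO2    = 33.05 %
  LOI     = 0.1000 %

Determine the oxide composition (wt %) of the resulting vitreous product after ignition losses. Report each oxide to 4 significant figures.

The whole derivation keeps full precision at each step; mid-chain values are shown, rounded to four significant figures, alongside each step. Each reported result includes exactly one rounding. All derived quantities (glass mass, the yield, the five compositions, totals, ignition loss) are re-derived in full precision from the weighed amounts at 325.2 g of glass precisely as stated by either problem or answer.
Delivered oxide masses:
  K2O: 10.11·0.6779 = 6.854 g
  ZrO2: 45.65·0.6685 = 30.52 g
  SiO2: 195.9·0.9950 + 45.65·0.3305 = 210.0 g
  Al2O3: 195.9·0.003000 + 35.14·0.9960 = 35.59 g
  BaO: 54.18·0.7791 = 42.21 g
LOI: 195.9·0.002000 + 35.14·0.004000 + 54.18·0.2209 + 10.11·0.3221 + 45.65·0.001000 = 15.80 g
Net of LOI, the glass mass = 341.0 − 15.80 = 325.2 g (matching Σ of the oxides)
percent share: oxide ÷ glass, ×100

Glass mass = 325.2 g (batch 341.0 − LOI 15.80).
Composition: K2O 2.108%, ZrO2 9.385%, SiO2 64.58%, Al2O3 10.94%, BaO 12.98%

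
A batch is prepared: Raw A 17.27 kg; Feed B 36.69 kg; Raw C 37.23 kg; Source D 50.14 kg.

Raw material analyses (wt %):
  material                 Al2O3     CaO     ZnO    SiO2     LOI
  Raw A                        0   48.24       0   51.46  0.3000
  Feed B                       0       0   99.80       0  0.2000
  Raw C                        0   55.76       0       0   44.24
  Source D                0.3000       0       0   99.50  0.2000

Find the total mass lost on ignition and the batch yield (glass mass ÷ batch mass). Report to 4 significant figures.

All arithmetic carries full precision throughout; working values appear rounded to four significant digits in the printout. Every reported figure is rounded only once. Derived quantities, including the yield, the totals, LOI, four oxide percentages, net glass mass, are carried using the weight values per 124.6 kg of glass in exact precision as written in the problem or answer text.
Material-by-material LOI:
  Raw A: 17.27 × 0.003000 = 0.05181 kg
  Feed B: 36.69 × 0.002000 = 0.07338 kg
  Raw C: 37.23 × 0.4424 = 16.47 kg
  Source D: 50.14 × 0.002000 = 0.1003 kg
Total LOI = 16.70 kg
Glass = batch − LOI = 141.3 − 16.70 = 124.6 kg

LOI loss = 16.70 kg; glass = 124.6 kg; yield = 88.19%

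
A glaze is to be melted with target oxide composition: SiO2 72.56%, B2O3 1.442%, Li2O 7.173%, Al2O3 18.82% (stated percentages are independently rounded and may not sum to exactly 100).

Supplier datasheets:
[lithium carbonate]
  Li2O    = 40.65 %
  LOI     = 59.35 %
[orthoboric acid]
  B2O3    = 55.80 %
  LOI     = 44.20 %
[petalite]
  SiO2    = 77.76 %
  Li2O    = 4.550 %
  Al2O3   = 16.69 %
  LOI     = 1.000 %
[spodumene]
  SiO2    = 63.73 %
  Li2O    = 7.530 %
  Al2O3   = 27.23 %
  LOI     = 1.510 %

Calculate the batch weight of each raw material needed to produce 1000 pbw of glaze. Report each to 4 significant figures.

Batch per 1000 pbw glaze:
  lithium carbonate: 49.61 pbw
  orthoboric acid: 25.84 pbw
  petalite: 736.8 pbw
  spodumene: 239.5 pbw
Total batch = 1052 pbw; LOI loss = 51.85 pbw; yield = 95.07%

The intermediate values are shown (rounded to 4 significant digits) between the steps. All internal work holds full float precision at all times — a single rounding produces every reported result — the derived quantities are rebuilt from the weighed amounts at 1000 pbw of glass at exact precision (glass mass, four oxide percentages, LOI, yield, the totals) exactly as shown in the problem or the answer.
The oxide mass targets at 1000 pbw glaze:
  SiO2: 72.56% × 1000 = 725.6 pbw
  B2O3: 1.442% × 1000 = 14.42 pbw
  Li2O: 7.173% × 1000 = 71.73 pbw
  Al2O3: 18.82% × 1000 = 188.2 pbw
A balance pass over the oxides, on the weights just shown, versus the basis set out (sums match the target masses given rounding of the digits):
  SiO2: 736.8·0.7776 + 239.5·0.6373 = 725.6 pbw (target 725.6 pbw)
  B2O3: 25.84·0.5580 = 14.42 pbw (target 14.42 pbw)
  Li2O: 49.61·0.4065 + 736.8·0.04550 + 239.5·0.07530 = 71.73 pbw (target 71.73 pbw)
  Al2O3: 736.8·0.1669 + 239.5·0.2723 = 188.2 pbw (target 188.2 pbw)
Glass-mass closure: total charge less LOI = 999.9 pbw (targets for the oxides total 1000 pbw; against the stated basis, 1000 pbw — differing by rounding only).
Whole-batch sum: Σ batch = 1052 pbw; Σ batch·LOI gives LOI loss = 51.85 pbw; yield, glass over the total, = 95.07%.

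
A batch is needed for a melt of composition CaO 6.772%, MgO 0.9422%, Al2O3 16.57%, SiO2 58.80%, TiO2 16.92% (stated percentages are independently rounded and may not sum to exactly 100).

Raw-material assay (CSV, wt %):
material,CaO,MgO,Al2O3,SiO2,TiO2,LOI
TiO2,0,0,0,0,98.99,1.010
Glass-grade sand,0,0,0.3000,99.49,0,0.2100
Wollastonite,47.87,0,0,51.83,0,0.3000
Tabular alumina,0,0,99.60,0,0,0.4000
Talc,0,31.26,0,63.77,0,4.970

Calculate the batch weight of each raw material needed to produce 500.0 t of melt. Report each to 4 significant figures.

Batch per 500.0 t melt:
  TiO2: 85.46 t
  Glass-grade sand: 249.0 t
  Wollastonite: 70.73 t
  Tabular alumina: 82.43 t
  Talc: 15.07 t
Total batch = 502.7 t; LOI loss = 2.677 t; yield = 99.47%

Mid-chain values are shown with 4-significant-figure rounding between the steps; all internal work keeps full float precision in every operation. Each reported figure is rounded exactly once — the derived quantities, which include ignition loss, glass mass, yield, totals, the five compositions, are re-derived at full float precision, as set out in problem or answer, starting from the weights for 500.0 t of glass.
Target oxide masses per 500.0 t melt:
  CaO: 6.772% × 500.0 = 33.86 t
  MgO: 0.9422% × 500.0 = 4.711 t
  Al2O3: 16.57% × 500.0 = 82.85 t
  SiO2: 58.80% × 500.0 = 294.0 t
  TiO2: 16.92% × 500.0 = 84.60 t
Sums-versus-targets review on the weights just shown, on the stated basis (each sum matches its target mass given rounding of the digits):
  CaO: 70.73·0.4787 = 33.86 t (target 33.86 t)
  MgO: 15.07·0.3126 = 4.711 t (target 4.711 t)
  Al2O3: 249.0·0.003000 + 82.43·0.9960 = 82.85 t (target 82.85 t)
  SiO2: 249.0·0.9949 + 70.73·0.5183 + 15.07·0.6377 = 294.0 t (target 294.0 t)
  TiO2: 85.46·0.9899 = 84.60 t (target 84.60 t)
Mass balance on the glass: Σ batch − LOI loss = 500.0 t (per-oxide target masses sum to 500.0 t; against the stated basis, 500.0 t — a pure rounding effect).
Adding the batch up: Σ batch = 502.7 t; LOI loss = Σ batch·LOI = 2.677 t; yield = glass ÷ total batch = 99.47%.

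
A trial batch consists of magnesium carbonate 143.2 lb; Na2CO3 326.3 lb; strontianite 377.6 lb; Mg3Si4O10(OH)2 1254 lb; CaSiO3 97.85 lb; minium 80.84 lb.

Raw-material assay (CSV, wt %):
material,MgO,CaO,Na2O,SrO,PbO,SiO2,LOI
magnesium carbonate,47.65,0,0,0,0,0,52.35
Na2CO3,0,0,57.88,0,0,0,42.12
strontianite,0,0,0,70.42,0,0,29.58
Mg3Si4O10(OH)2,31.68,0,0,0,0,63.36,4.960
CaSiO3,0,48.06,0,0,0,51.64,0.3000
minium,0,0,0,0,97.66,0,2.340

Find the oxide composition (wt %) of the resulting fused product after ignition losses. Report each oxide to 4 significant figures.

Glass mass = 1891 lb (batch 2280 − LOI 388.5).
Composition: MgO 24.61%, CaO 2.486%, Na2O 9.986%, SrO 14.06%, PbO 4.174%, SiO2 44.68%

Values along the way are displayed rounded off to 4 significant digits between the steps; every computation carries full float precision all the way through — every reported figure is rounded a single time; derived quantities are rebuilt from the weighed amounts per 1891 lb of glass in full precision (glass mass, totals, ignition loss, six oxide percentages, the yield) as they appear in either problem or answer.
Oxide masses out of the charge:
  MgO: 143.2·0.4765 + 1254·0.3168 = 465.5 lb
  CaO: 97.85·0.4806 = 47.03 lb
  Na2O: 326.3·0.5788 = 188.9 lb
  SrO: 377.6·0.7042 = 265.9 lb
  PbO: 80.84·0.9766 = 78.95 lb
  SiO2: 1254·0.6336 + 97.85·0.5164 = 845.1 lb
LOI: 143.2·0.5235 + 326.3·0.4212 + 377.6·0.2958 + 1254·0.04960 + 97.85·0.003000 + 80.84·0.02340 = 388.5 lb
Resulting glass, batch − LOI: 2280 − 388.5 = 1891 lb (consistent with Σ oxide mass)
each wt % is 100 × oxide ÷ glass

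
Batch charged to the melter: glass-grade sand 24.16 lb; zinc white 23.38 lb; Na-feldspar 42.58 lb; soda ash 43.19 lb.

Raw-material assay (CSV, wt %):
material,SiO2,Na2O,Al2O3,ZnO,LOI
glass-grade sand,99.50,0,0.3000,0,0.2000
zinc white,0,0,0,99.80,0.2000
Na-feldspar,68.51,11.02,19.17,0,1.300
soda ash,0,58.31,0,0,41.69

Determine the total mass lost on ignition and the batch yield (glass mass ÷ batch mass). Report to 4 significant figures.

Each numeric step keeps full precision in all steps; mid-chain values are shown rounded to four significant digits in the printout — a single rounding finalizes every reported value — the derived quantities, including glass mass, totals, four oxide percentages, ignition loss, the yield, are carried starting from the weights for 114.7 lb of glass at full float precision exactly as shown in problem or answer.
Per-material ignition loss:
  glass-grade sand: 24.16 × 0.002000 = 0.04832 lb
  zinc white: 23.38 × 0.002000 = 0.04676 lb
  Na-feldspar: 42.58 × 0.01300 = 0.5535 lb
  soda ash: 43.19 × 0.4169 = 18.01 lb
Total LOI = 18.65 lb
Glass = batch − LOI = 133.3 − 18.65 = 114.7 lb

LOI loss = 18.65 lb; glass = 114.7 lb; yield = 86.01%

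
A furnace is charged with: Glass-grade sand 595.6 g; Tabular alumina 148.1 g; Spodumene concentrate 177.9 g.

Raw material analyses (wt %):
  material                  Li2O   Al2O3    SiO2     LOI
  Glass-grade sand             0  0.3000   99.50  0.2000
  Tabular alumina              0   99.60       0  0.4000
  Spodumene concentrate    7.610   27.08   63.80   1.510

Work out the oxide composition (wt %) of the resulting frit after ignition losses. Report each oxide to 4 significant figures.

Intermediates are shown, rounded to four significant digits, in the working; all internal work carries exact precision through the solve; a single rounding completes every reported result. Derived quantities are recomputed at full precision (three oxide percentages, LOI, net glass mass, yield, totals) from the weighed amounts on 917.1 g of glass as given in the problem or the answer.
Oxide-by-oxide delivered mass:
  Li2O: 177.9·0.07610 = 13.54 g
  Al2O3: 595.6·0.003000 + 148.1·0.9960 + 177.9·0.2708 = 197.5 g
  SiO2: 595.6·0.9950 + 177.9·0.6380 = 706.1 g
LOI: 595.6·0.002000 + 148.1·0.004000 + 177.9·0.01510 = 4.470 g
Glass = total batch minus LOI = 921.6 − 4.470 = 917.1 g (the oxide masses sum to this)
oxide / glass × 100 gives the wt %

Glass mass = 917.1 g (batch 921.6 − LOI 4.470).
Composition: Li2O 1.476%, Al2O3 21.53%, SiO2 76.99%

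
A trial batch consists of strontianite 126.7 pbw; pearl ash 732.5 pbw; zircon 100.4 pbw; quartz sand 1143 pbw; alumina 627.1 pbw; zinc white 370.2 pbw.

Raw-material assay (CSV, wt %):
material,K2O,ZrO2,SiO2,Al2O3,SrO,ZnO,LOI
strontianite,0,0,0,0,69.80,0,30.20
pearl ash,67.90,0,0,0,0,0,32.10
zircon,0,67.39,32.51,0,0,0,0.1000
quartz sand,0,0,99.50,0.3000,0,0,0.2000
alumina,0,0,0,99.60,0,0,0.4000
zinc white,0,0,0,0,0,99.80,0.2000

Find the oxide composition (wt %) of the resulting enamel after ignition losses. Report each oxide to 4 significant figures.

Rounding to four significant digits extends to each working value as printed — all arithmetic holds full precision through the solve; each reported figure is rounded exactly once — all derived quantities, including glass mass, the totals, ignition loss, the yield, six oxide percentages, are carried from the weighed amounts on 2821 pbw of glass at exact precision exactly as shown in either problem or answer.
Oxide-by-oxide delivered mass:
  K2O: 732.5·0.6790 = 497.4 pbw
  ZrO2: 100.4·0.6739 = 67.66 pbw
  SiO2: 100.4·0.3251 + 1143·0.9950 = 1170 pbw
  Al2O3: 1143·0.003000 + 627.1·0.9960 = 628.0 pbw
  SrO: 126.7·0.6980 = 88.44 pbw
  ZnO: 370.2·0.9980 = 369.5 pbw
LOI: 126.7·0.3020 + 732.5·0.3210 + 100.4·0.001000 + 1143·0.002000 + 627.1·0.004000 + 370.2·0.002000 = 279.0 pbw
The glass mass, total less LOI, = 3100 − 279.0 = 2821 pbw (the oxide masses sum to this)
wt % = 100 × oxide mass / glass mass

Glass mass = 2821 pbw (batch 3100 − LOI 279.0).
Composition: K2O 17.63%, ZrO2 2.399%, SiO2 41.47%, Al2O3 22.26%, SrO 3.135%, ZnO 13.10%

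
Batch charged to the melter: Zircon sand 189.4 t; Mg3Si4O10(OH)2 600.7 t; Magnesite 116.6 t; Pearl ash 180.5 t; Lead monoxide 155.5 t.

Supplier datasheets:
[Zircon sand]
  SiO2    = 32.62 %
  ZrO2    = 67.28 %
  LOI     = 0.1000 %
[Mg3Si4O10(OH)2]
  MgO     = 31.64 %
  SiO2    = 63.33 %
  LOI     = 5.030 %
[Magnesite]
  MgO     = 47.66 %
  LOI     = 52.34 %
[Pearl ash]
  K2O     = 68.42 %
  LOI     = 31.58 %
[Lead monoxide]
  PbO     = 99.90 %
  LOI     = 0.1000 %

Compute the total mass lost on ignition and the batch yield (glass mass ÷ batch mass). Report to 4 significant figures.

LOI loss = 148.6 t; glass = 1094 t; yield = 88.04%

The intermediate values appear with 4-significant-digit rounding when written out — all arithmetic maintains exact precision through every step; exactly one rounding lands on every reported number. The derived quantities are carried in full float precision (the yield, totals, LOI, glass mass, five oxide percentages) using the weight values at 1094 t of glass, exactly as shown in the question or the answer.
Per-material ignition loss:
  Zircon sand: 189.4 × 0.001000 = 0.1894 t
  Mg3Si4O10(OH)2: 600.7 × 0.05030 = 30.22 t
  Magnesite: 116.6 × 0.5234 = 61.03 t
  Pearl ash: 180.5 × 0.3158 = 57.00 t
  Lead monoxide: 155.5 × 0.001000 = 0.1555 t
Total LOI = 148.6 t
Glass = batch − LOI = 1243 − 148.6 = 1094 t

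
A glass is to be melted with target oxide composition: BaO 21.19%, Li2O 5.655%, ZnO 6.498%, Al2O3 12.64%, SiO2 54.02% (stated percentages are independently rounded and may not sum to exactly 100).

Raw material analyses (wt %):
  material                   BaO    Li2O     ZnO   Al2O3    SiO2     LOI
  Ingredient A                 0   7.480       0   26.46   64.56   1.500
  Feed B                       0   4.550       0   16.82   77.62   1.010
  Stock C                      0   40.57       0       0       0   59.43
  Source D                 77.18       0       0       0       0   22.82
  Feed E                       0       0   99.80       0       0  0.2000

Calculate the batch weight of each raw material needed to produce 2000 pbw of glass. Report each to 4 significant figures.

Batch per 2000 pbw glass:
  Ingredient A: 149.8 pbw
  Feed B: 1267 pbw
  Stock C: 109.0 pbw
  Source D: 549.1 pbw
  Feed E: 130.2 pbw
Total batch = 2205 pbw; LOI loss = 205.4 pbw; yield = 90.69%

All internal work holds full float precision from first step to last; working values are displayed (rounded to 4 significant figures) in the working; each reported figure takes exactly one rounding; derived quantities are rebuilt starting from the weights for 2000 pbw of glass in exact precision (glass mass, LOI, totals, the yield, the five compositions) as given in problem or answer.
Target masses of each oxide per 2000 pbw glass:
  BaO: 21.19% × 2000 = 423.8 pbw
  Li2O: 5.655% × 2000 = 113.1 pbw
  ZnO: 6.498% × 2000 = 130.0 pbw
  Al2O3: 12.64% × 2000 = 252.8 pbw
  SiO2: 54.02% × 2000 = 1080 pbw
Balance tally, oxide-wise, using the reported weights, versus the basis set out (oxide sums agree with the targets modulo rounding of the values):
  BaO: 549.1·0.7718 = 423.8 pbw (target 423.8 pbw)
  Li2O: 149.8·0.07480 + 1267·0.04550 + 109.0·0.4057 = 113.1 pbw (target 113.1 pbw)
  ZnO: 130.2·0.9980 = 129.9 pbw (target 130.0 pbw)
  Al2O3: 149.8·0.2646 + 1267·0.1682 = 252.7 pbw (target 252.8 pbw)
  SiO2: 149.8·0.6456 + 1267·0.7762 = 1080 pbw (target 1080 pbw)
Auditing the glass mass value: the batch minus its LOI: 2000 pbw (targets for the oxides total 2000 pbw; stated basis 2000 pbw — rounding explains the deltas).
Adding the batch up: Σ batch = 2205 pbw; the LOI term Σ batch·LOI equals 205.4 pbw; as yield: glass ÷ batch → 90.69%.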